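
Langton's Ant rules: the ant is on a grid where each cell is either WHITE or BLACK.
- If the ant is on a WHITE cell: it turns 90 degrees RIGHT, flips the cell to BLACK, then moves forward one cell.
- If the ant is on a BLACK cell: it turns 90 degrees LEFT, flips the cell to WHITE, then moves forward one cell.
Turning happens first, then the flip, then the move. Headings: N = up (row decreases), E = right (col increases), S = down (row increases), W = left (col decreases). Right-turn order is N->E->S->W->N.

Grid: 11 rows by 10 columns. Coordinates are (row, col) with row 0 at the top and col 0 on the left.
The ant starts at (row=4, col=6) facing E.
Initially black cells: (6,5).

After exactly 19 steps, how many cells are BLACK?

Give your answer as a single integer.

Step 1: on WHITE (4,6): turn R to S, flip to black, move to (5,6). |black|=2
Step 2: on WHITE (5,6): turn R to W, flip to black, move to (5,5). |black|=3
Step 3: on WHITE (5,5): turn R to N, flip to black, move to (4,5). |black|=4
Step 4: on WHITE (4,5): turn R to E, flip to black, move to (4,6). |black|=5
Step 5: on BLACK (4,6): turn L to N, flip to white, move to (3,6). |black|=4
Step 6: on WHITE (3,6): turn R to E, flip to black, move to (3,7). |black|=5
Step 7: on WHITE (3,7): turn R to S, flip to black, move to (4,7). |black|=6
Step 8: on WHITE (4,7): turn R to W, flip to black, move to (4,6). |black|=7
Step 9: on WHITE (4,6): turn R to N, flip to black, move to (3,6). |black|=8
Step 10: on BLACK (3,6): turn L to W, flip to white, move to (3,5). |black|=7
Step 11: on WHITE (3,5): turn R to N, flip to black, move to (2,5). |black|=8
Step 12: on WHITE (2,5): turn R to E, flip to black, move to (2,6). |black|=9
Step 13: on WHITE (2,6): turn R to S, flip to black, move to (3,6). |black|=10
Step 14: on WHITE (3,6): turn R to W, flip to black, move to (3,5). |black|=11
Step 15: on BLACK (3,5): turn L to S, flip to white, move to (4,5). |black|=10
Step 16: on BLACK (4,5): turn L to E, flip to white, move to (4,6). |black|=9
Step 17: on BLACK (4,6): turn L to N, flip to white, move to (3,6). |black|=8
Step 18: on BLACK (3,6): turn L to W, flip to white, move to (3,5). |black|=7
Step 19: on WHITE (3,5): turn R to N, flip to black, move to (2,5). |black|=8

Answer: 8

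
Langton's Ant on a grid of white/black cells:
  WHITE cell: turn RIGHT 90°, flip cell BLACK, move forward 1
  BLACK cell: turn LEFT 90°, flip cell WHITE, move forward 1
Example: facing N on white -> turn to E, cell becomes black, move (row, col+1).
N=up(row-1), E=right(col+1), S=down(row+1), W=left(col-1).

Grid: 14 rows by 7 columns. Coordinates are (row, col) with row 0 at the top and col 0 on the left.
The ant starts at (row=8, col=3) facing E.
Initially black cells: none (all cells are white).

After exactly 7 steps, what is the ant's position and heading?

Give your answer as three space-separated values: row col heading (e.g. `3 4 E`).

Answer: 8 4 S

Derivation:
Step 1: on WHITE (8,3): turn R to S, flip to black, move to (9,3). |black|=1
Step 2: on WHITE (9,3): turn R to W, flip to black, move to (9,2). |black|=2
Step 3: on WHITE (9,2): turn R to N, flip to black, move to (8,2). |black|=3
Step 4: on WHITE (8,2): turn R to E, flip to black, move to (8,3). |black|=4
Step 5: on BLACK (8,3): turn L to N, flip to white, move to (7,3). |black|=3
Step 6: on WHITE (7,3): turn R to E, flip to black, move to (7,4). |black|=4
Step 7: on WHITE (7,4): turn R to S, flip to black, move to (8,4). |black|=5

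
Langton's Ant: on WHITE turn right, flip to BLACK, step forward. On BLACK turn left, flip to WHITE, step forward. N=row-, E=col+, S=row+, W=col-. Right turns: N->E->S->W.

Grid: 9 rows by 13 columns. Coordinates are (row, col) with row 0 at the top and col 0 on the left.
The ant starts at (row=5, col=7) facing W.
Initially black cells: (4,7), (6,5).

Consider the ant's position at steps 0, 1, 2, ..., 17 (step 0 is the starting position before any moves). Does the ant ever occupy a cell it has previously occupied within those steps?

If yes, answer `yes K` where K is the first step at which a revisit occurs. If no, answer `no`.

Step 1: on WHITE (5,7): turn R to N, flip to black, move to (4,7). |black|=3 — new cell
Step 2: on BLACK (4,7): turn L to W, flip to white, move to (4,6). |black|=2 — new cell
Step 3: on WHITE (4,6): turn R to N, flip to black, move to (3,6). |black|=3 — new cell
Step 4: on WHITE (3,6): turn R to E, flip to black, move to (3,7). |black|=4 — new cell
Step 5: on WHITE (3,7): turn R to S, flip to black, move to (4,7). |black|=5 — REVISIT

Answer: yes 5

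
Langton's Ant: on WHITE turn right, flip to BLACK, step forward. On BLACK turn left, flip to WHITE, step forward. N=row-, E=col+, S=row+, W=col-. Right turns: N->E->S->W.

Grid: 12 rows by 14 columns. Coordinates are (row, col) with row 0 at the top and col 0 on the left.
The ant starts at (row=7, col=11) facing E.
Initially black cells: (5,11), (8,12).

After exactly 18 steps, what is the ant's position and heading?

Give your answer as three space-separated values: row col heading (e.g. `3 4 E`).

Answer: 4 10 W

Derivation:
Step 1: on WHITE (7,11): turn R to S, flip to black, move to (8,11). |black|=3
Step 2: on WHITE (8,11): turn R to W, flip to black, move to (8,10). |black|=4
Step 3: on WHITE (8,10): turn R to N, flip to black, move to (7,10). |black|=5
Step 4: on WHITE (7,10): turn R to E, flip to black, move to (7,11). |black|=6
Step 5: on BLACK (7,11): turn L to N, flip to white, move to (6,11). |black|=5
Step 6: on WHITE (6,11): turn R to E, flip to black, move to (6,12). |black|=6
Step 7: on WHITE (6,12): turn R to S, flip to black, move to (7,12). |black|=7
Step 8: on WHITE (7,12): turn R to W, flip to black, move to (7,11). |black|=8
Step 9: on WHITE (7,11): turn R to N, flip to black, move to (6,11). |black|=9
Step 10: on BLACK (6,11): turn L to W, flip to white, move to (6,10). |black|=8
Step 11: on WHITE (6,10): turn R to N, flip to black, move to (5,10). |black|=9
Step 12: on WHITE (5,10): turn R to E, flip to black, move to (5,11). |black|=10
Step 13: on BLACK (5,11): turn L to N, flip to white, move to (4,11). |black|=9
Step 14: on WHITE (4,11): turn R to E, flip to black, move to (4,12). |black|=10
Step 15: on WHITE (4,12): turn R to S, flip to black, move to (5,12). |black|=11
Step 16: on WHITE (5,12): turn R to W, flip to black, move to (5,11). |black|=12
Step 17: on WHITE (5,11): turn R to N, flip to black, move to (4,11). |black|=13
Step 18: on BLACK (4,11): turn L to W, flip to white, move to (4,10). |black|=12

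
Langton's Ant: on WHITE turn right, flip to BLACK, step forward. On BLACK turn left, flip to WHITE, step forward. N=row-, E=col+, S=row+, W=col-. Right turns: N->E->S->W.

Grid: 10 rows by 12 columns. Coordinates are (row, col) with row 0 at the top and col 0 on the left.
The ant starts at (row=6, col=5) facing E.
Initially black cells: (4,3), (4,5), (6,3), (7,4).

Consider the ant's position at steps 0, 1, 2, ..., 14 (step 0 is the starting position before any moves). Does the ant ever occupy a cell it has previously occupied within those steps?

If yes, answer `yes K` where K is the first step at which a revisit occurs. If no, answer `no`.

Step 1: on WHITE (6,5): turn R to S, flip to black, move to (7,5). |black|=5 — new cell
Step 2: on WHITE (7,5): turn R to W, flip to black, move to (7,4). |black|=6 — new cell
Step 3: on BLACK (7,4): turn L to S, flip to white, move to (8,4). |black|=5 — new cell
Step 4: on WHITE (8,4): turn R to W, flip to black, move to (8,3). |black|=6 — new cell
Step 5: on WHITE (8,3): turn R to N, flip to black, move to (7,3). |black|=7 — new cell
Step 6: on WHITE (7,3): turn R to E, flip to black, move to (7,4). |black|=8 — REVISIT

Answer: yes 6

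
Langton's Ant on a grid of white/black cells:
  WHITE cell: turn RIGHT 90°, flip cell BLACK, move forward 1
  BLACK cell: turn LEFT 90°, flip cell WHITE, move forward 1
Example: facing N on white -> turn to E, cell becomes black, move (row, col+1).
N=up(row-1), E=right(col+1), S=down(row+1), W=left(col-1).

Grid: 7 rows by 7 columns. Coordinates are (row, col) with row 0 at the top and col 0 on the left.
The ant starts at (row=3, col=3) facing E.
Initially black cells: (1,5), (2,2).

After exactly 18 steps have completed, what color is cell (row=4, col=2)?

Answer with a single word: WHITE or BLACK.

Step 1: on WHITE (3,3): turn R to S, flip to black, move to (4,3). |black|=3
Step 2: on WHITE (4,3): turn R to W, flip to black, move to (4,2). |black|=4
Step 3: on WHITE (4,2): turn R to N, flip to black, move to (3,2). |black|=5
Step 4: on WHITE (3,2): turn R to E, flip to black, move to (3,3). |black|=6
Step 5: on BLACK (3,3): turn L to N, flip to white, move to (2,3). |black|=5
Step 6: on WHITE (2,3): turn R to E, flip to black, move to (2,4). |black|=6
Step 7: on WHITE (2,4): turn R to S, flip to black, move to (3,4). |black|=7
Step 8: on WHITE (3,4): turn R to W, flip to black, move to (3,3). |black|=8
Step 9: on WHITE (3,3): turn R to N, flip to black, move to (2,3). |black|=9
Step 10: on BLACK (2,3): turn L to W, flip to white, move to (2,2). |black|=8
Step 11: on BLACK (2,2): turn L to S, flip to white, move to (3,2). |black|=7
Step 12: on BLACK (3,2): turn L to E, flip to white, move to (3,3). |black|=6
Step 13: on BLACK (3,3): turn L to N, flip to white, move to (2,3). |black|=5
Step 14: on WHITE (2,3): turn R to E, flip to black, move to (2,4). |black|=6
Step 15: on BLACK (2,4): turn L to N, flip to white, move to (1,4). |black|=5
Step 16: on WHITE (1,4): turn R to E, flip to black, move to (1,5). |black|=6
Step 17: on BLACK (1,5): turn L to N, flip to white, move to (0,5). |black|=5
Step 18: on WHITE (0,5): turn R to E, flip to black, move to (0,6). |black|=6

Answer: BLACK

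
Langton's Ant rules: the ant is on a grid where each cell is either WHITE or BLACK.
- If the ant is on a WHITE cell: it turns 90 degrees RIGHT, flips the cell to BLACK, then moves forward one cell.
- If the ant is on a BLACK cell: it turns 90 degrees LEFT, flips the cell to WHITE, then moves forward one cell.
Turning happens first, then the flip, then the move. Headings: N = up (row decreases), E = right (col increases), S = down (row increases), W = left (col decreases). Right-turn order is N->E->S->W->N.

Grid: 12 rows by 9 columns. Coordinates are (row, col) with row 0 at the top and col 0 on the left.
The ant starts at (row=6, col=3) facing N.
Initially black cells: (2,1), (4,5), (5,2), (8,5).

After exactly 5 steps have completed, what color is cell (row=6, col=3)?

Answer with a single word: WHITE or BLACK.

Answer: WHITE

Derivation:
Step 1: on WHITE (6,3): turn R to E, flip to black, move to (6,4). |black|=5
Step 2: on WHITE (6,4): turn R to S, flip to black, move to (7,4). |black|=6
Step 3: on WHITE (7,4): turn R to W, flip to black, move to (7,3). |black|=7
Step 4: on WHITE (7,3): turn R to N, flip to black, move to (6,3). |black|=8
Step 5: on BLACK (6,3): turn L to W, flip to white, move to (6,2). |black|=7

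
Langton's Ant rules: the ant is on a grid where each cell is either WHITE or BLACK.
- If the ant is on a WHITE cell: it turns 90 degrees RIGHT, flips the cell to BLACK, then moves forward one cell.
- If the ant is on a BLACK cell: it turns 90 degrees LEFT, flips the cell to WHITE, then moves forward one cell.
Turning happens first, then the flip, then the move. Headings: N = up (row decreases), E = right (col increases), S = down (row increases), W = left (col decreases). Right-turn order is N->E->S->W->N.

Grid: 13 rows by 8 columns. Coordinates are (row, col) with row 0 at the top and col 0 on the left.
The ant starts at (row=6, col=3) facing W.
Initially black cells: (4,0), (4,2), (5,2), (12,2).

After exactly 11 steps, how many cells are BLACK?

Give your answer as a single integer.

Step 1: on WHITE (6,3): turn R to N, flip to black, move to (5,3). |black|=5
Step 2: on WHITE (5,3): turn R to E, flip to black, move to (5,4). |black|=6
Step 3: on WHITE (5,4): turn R to S, flip to black, move to (6,4). |black|=7
Step 4: on WHITE (6,4): turn R to W, flip to black, move to (6,3). |black|=8
Step 5: on BLACK (6,3): turn L to S, flip to white, move to (7,3). |black|=7
Step 6: on WHITE (7,3): turn R to W, flip to black, move to (7,2). |black|=8
Step 7: on WHITE (7,2): turn R to N, flip to black, move to (6,2). |black|=9
Step 8: on WHITE (6,2): turn R to E, flip to black, move to (6,3). |black|=10
Step 9: on WHITE (6,3): turn R to S, flip to black, move to (7,3). |black|=11
Step 10: on BLACK (7,3): turn L to E, flip to white, move to (7,4). |black|=10
Step 11: on WHITE (7,4): turn R to S, flip to black, move to (8,4). |black|=11

Answer: 11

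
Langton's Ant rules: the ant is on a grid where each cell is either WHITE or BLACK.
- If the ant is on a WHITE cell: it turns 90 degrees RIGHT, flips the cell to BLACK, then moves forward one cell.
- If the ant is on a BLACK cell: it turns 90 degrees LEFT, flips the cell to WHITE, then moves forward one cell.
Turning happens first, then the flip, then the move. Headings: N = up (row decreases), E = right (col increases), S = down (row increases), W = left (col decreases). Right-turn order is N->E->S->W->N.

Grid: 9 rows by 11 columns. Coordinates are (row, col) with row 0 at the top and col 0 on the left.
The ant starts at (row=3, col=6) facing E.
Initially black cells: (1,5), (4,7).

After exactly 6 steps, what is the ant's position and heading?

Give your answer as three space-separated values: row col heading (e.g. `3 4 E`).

Answer: 2 7 E

Derivation:
Step 1: on WHITE (3,6): turn R to S, flip to black, move to (4,6). |black|=3
Step 2: on WHITE (4,6): turn R to W, flip to black, move to (4,5). |black|=4
Step 3: on WHITE (4,5): turn R to N, flip to black, move to (3,5). |black|=5
Step 4: on WHITE (3,5): turn R to E, flip to black, move to (3,6). |black|=6
Step 5: on BLACK (3,6): turn L to N, flip to white, move to (2,6). |black|=5
Step 6: on WHITE (2,6): turn R to E, flip to black, move to (2,7). |black|=6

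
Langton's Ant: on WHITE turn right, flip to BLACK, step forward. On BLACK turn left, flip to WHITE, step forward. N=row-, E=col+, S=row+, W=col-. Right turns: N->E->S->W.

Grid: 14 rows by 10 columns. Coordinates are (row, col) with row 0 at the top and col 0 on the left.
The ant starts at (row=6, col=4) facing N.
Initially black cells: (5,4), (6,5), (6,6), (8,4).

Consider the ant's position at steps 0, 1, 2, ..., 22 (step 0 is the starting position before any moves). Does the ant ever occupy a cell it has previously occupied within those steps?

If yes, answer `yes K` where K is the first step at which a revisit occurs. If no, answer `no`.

Step 1: on WHITE (6,4): turn R to E, flip to black, move to (6,5). |black|=5 — new cell
Step 2: on BLACK (6,5): turn L to N, flip to white, move to (5,5). |black|=4 — new cell
Step 3: on WHITE (5,5): turn R to E, flip to black, move to (5,6). |black|=5 — new cell
Step 4: on WHITE (5,6): turn R to S, flip to black, move to (6,6). |black|=6 — new cell
Step 5: on BLACK (6,6): turn L to E, flip to white, move to (6,7). |black|=5 — new cell
Step 6: on WHITE (6,7): turn R to S, flip to black, move to (7,7). |black|=6 — new cell
Step 7: on WHITE (7,7): turn R to W, flip to black, move to (7,6). |black|=7 — new cell
Step 8: on WHITE (7,6): turn R to N, flip to black, move to (6,6). |black|=8 — REVISIT

Answer: yes 8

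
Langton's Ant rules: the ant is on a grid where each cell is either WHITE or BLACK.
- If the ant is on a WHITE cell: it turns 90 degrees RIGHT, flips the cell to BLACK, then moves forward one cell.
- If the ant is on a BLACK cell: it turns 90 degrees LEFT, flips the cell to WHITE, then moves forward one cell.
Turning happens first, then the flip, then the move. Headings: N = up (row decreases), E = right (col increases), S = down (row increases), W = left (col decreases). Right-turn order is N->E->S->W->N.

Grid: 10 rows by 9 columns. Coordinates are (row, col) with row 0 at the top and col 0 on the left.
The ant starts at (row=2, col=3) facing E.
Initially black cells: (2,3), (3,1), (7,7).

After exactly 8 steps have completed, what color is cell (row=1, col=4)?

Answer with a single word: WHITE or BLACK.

Step 1: on BLACK (2,3): turn L to N, flip to white, move to (1,3). |black|=2
Step 2: on WHITE (1,3): turn R to E, flip to black, move to (1,4). |black|=3
Step 3: on WHITE (1,4): turn R to S, flip to black, move to (2,4). |black|=4
Step 4: on WHITE (2,4): turn R to W, flip to black, move to (2,3). |black|=5
Step 5: on WHITE (2,3): turn R to N, flip to black, move to (1,3). |black|=6
Step 6: on BLACK (1,3): turn L to W, flip to white, move to (1,2). |black|=5
Step 7: on WHITE (1,2): turn R to N, flip to black, move to (0,2). |black|=6
Step 8: on WHITE (0,2): turn R to E, flip to black, move to (0,3). |black|=7

Answer: BLACK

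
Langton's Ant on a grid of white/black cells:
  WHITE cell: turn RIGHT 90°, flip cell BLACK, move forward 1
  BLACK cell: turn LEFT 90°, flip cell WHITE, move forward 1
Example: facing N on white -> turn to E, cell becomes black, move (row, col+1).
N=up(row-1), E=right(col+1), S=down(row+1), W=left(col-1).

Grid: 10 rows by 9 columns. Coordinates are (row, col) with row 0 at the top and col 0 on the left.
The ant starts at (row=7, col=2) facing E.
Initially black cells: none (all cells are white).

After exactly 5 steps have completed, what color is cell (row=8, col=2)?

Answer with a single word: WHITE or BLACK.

Answer: BLACK

Derivation:
Step 1: on WHITE (7,2): turn R to S, flip to black, move to (8,2). |black|=1
Step 2: on WHITE (8,2): turn R to W, flip to black, move to (8,1). |black|=2
Step 3: on WHITE (8,1): turn R to N, flip to black, move to (7,1). |black|=3
Step 4: on WHITE (7,1): turn R to E, flip to black, move to (7,2). |black|=4
Step 5: on BLACK (7,2): turn L to N, flip to white, move to (6,2). |black|=3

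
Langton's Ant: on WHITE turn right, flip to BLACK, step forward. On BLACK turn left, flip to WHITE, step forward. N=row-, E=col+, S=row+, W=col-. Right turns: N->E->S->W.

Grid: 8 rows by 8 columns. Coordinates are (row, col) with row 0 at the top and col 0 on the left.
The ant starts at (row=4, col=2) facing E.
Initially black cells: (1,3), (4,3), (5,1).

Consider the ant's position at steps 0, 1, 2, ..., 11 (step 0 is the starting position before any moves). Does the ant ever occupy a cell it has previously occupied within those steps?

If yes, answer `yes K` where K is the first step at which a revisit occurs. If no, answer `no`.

Answer: yes 6

Derivation:
Step 1: on WHITE (4,2): turn R to S, flip to black, move to (5,2). |black|=4 — new cell
Step 2: on WHITE (5,2): turn R to W, flip to black, move to (5,1). |black|=5 — new cell
Step 3: on BLACK (5,1): turn L to S, flip to white, move to (6,1). |black|=4 — new cell
Step 4: on WHITE (6,1): turn R to W, flip to black, move to (6,0). |black|=5 — new cell
Step 5: on WHITE (6,0): turn R to N, flip to black, move to (5,0). |black|=6 — new cell
Step 6: on WHITE (5,0): turn R to E, flip to black, move to (5,1). |black|=7 — REVISIT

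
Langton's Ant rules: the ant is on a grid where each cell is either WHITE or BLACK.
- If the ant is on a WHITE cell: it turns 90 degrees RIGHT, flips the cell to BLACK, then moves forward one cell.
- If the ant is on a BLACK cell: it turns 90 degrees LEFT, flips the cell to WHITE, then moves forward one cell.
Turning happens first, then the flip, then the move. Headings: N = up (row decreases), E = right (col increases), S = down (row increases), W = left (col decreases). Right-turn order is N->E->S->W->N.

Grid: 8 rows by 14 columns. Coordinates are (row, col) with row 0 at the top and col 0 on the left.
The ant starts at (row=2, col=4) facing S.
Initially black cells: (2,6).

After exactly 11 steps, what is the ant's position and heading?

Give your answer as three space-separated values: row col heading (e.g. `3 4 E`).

Answer: 1 6 E

Derivation:
Step 1: on WHITE (2,4): turn R to W, flip to black, move to (2,3). |black|=2
Step 2: on WHITE (2,3): turn R to N, flip to black, move to (1,3). |black|=3
Step 3: on WHITE (1,3): turn R to E, flip to black, move to (1,4). |black|=4
Step 4: on WHITE (1,4): turn R to S, flip to black, move to (2,4). |black|=5
Step 5: on BLACK (2,4): turn L to E, flip to white, move to (2,5). |black|=4
Step 6: on WHITE (2,5): turn R to S, flip to black, move to (3,5). |black|=5
Step 7: on WHITE (3,5): turn R to W, flip to black, move to (3,4). |black|=6
Step 8: on WHITE (3,4): turn R to N, flip to black, move to (2,4). |black|=7
Step 9: on WHITE (2,4): turn R to E, flip to black, move to (2,5). |black|=8
Step 10: on BLACK (2,5): turn L to N, flip to white, move to (1,5). |black|=7
Step 11: on WHITE (1,5): turn R to E, flip to black, move to (1,6). |black|=8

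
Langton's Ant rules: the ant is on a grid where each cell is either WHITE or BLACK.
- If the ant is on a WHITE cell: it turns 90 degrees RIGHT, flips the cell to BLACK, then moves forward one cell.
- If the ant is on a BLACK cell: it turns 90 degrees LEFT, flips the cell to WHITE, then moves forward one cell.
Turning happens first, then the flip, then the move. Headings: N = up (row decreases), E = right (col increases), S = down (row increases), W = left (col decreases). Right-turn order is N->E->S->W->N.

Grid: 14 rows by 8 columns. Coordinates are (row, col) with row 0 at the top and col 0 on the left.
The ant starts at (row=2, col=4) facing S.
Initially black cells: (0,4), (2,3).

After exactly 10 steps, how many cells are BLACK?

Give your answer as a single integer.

Step 1: on WHITE (2,4): turn R to W, flip to black, move to (2,3). |black|=3
Step 2: on BLACK (2,3): turn L to S, flip to white, move to (3,3). |black|=2
Step 3: on WHITE (3,3): turn R to W, flip to black, move to (3,2). |black|=3
Step 4: on WHITE (3,2): turn R to N, flip to black, move to (2,2). |black|=4
Step 5: on WHITE (2,2): turn R to E, flip to black, move to (2,3). |black|=5
Step 6: on WHITE (2,3): turn R to S, flip to black, move to (3,3). |black|=6
Step 7: on BLACK (3,3): turn L to E, flip to white, move to (3,4). |black|=5
Step 8: on WHITE (3,4): turn R to S, flip to black, move to (4,4). |black|=6
Step 9: on WHITE (4,4): turn R to W, flip to black, move to (4,3). |black|=7
Step 10: on WHITE (4,3): turn R to N, flip to black, move to (3,3). |black|=8

Answer: 8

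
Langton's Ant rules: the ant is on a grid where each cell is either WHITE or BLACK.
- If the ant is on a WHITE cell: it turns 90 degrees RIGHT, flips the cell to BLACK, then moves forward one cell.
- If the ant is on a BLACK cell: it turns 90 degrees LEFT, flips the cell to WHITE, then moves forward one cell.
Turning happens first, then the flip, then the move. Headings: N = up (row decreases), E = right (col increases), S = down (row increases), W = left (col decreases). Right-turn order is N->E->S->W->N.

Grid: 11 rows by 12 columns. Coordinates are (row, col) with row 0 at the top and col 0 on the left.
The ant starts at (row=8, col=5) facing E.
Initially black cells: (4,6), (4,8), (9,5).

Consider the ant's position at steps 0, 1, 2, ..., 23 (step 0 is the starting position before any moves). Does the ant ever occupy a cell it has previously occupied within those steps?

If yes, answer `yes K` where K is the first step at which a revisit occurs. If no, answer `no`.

Answer: yes 5

Derivation:
Step 1: on WHITE (8,5): turn R to S, flip to black, move to (9,5). |black|=4 — new cell
Step 2: on BLACK (9,5): turn L to E, flip to white, move to (9,6). |black|=3 — new cell
Step 3: on WHITE (9,6): turn R to S, flip to black, move to (10,6). |black|=4 — new cell
Step 4: on WHITE (10,6): turn R to W, flip to black, move to (10,5). |black|=5 — new cell
Step 5: on WHITE (10,5): turn R to N, flip to black, move to (9,5). |black|=6 — REVISIT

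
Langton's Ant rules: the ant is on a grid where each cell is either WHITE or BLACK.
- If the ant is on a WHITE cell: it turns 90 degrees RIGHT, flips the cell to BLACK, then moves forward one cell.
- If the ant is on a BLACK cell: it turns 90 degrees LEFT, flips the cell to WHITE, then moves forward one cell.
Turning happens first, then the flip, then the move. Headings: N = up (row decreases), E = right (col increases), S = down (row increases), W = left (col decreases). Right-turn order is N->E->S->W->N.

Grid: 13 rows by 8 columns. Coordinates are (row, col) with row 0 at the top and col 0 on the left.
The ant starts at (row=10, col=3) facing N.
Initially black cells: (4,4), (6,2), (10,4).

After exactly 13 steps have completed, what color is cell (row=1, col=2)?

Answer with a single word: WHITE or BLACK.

Answer: WHITE

Derivation:
Step 1: on WHITE (10,3): turn R to E, flip to black, move to (10,4). |black|=4
Step 2: on BLACK (10,4): turn L to N, flip to white, move to (9,4). |black|=3
Step 3: on WHITE (9,4): turn R to E, flip to black, move to (9,5). |black|=4
Step 4: on WHITE (9,5): turn R to S, flip to black, move to (10,5). |black|=5
Step 5: on WHITE (10,5): turn R to W, flip to black, move to (10,4). |black|=6
Step 6: on WHITE (10,4): turn R to N, flip to black, move to (9,4). |black|=7
Step 7: on BLACK (9,4): turn L to W, flip to white, move to (9,3). |black|=6
Step 8: on WHITE (9,3): turn R to N, flip to black, move to (8,3). |black|=7
Step 9: on WHITE (8,3): turn R to E, flip to black, move to (8,4). |black|=8
Step 10: on WHITE (8,4): turn R to S, flip to black, move to (9,4). |black|=9
Step 11: on WHITE (9,4): turn R to W, flip to black, move to (9,3). |black|=10
Step 12: on BLACK (9,3): turn L to S, flip to white, move to (10,3). |black|=9
Step 13: on BLACK (10,3): turn L to E, flip to white, move to (10,4). |black|=8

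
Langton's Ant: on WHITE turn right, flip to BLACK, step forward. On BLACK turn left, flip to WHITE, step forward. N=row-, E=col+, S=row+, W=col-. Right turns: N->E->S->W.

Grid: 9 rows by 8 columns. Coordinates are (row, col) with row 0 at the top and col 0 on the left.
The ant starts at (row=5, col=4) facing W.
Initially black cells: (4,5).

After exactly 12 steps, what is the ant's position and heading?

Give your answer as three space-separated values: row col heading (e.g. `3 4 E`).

Answer: 3 4 W

Derivation:
Step 1: on WHITE (5,4): turn R to N, flip to black, move to (4,4). |black|=2
Step 2: on WHITE (4,4): turn R to E, flip to black, move to (4,5). |black|=3
Step 3: on BLACK (4,5): turn L to N, flip to white, move to (3,5). |black|=2
Step 4: on WHITE (3,5): turn R to E, flip to black, move to (3,6). |black|=3
Step 5: on WHITE (3,6): turn R to S, flip to black, move to (4,6). |black|=4
Step 6: on WHITE (4,6): turn R to W, flip to black, move to (4,5). |black|=5
Step 7: on WHITE (4,5): turn R to N, flip to black, move to (3,5). |black|=6
Step 8: on BLACK (3,5): turn L to W, flip to white, move to (3,4). |black|=5
Step 9: on WHITE (3,4): turn R to N, flip to black, move to (2,4). |black|=6
Step 10: on WHITE (2,4): turn R to E, flip to black, move to (2,5). |black|=7
Step 11: on WHITE (2,5): turn R to S, flip to black, move to (3,5). |black|=8
Step 12: on WHITE (3,5): turn R to W, flip to black, move to (3,4). |black|=9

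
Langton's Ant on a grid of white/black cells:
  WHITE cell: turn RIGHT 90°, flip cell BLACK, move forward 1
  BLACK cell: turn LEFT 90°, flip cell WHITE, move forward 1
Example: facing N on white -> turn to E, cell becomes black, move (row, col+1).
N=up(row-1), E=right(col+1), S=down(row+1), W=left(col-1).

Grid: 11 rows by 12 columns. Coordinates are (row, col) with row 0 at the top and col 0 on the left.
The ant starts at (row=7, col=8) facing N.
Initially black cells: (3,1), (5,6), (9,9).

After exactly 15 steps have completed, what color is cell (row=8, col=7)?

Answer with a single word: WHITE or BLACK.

Answer: WHITE

Derivation:
Step 1: on WHITE (7,8): turn R to E, flip to black, move to (7,9). |black|=4
Step 2: on WHITE (7,9): turn R to S, flip to black, move to (8,9). |black|=5
Step 3: on WHITE (8,9): turn R to W, flip to black, move to (8,8). |black|=6
Step 4: on WHITE (8,8): turn R to N, flip to black, move to (7,8). |black|=7
Step 5: on BLACK (7,8): turn L to W, flip to white, move to (7,7). |black|=6
Step 6: on WHITE (7,7): turn R to N, flip to black, move to (6,7). |black|=7
Step 7: on WHITE (6,7): turn R to E, flip to black, move to (6,8). |black|=8
Step 8: on WHITE (6,8): turn R to S, flip to black, move to (7,8). |black|=9
Step 9: on WHITE (7,8): turn R to W, flip to black, move to (7,7). |black|=10
Step 10: on BLACK (7,7): turn L to S, flip to white, move to (8,7). |black|=9
Step 11: on WHITE (8,7): turn R to W, flip to black, move to (8,6). |black|=10
Step 12: on WHITE (8,6): turn R to N, flip to black, move to (7,6). |black|=11
Step 13: on WHITE (7,6): turn R to E, flip to black, move to (7,7). |black|=12
Step 14: on WHITE (7,7): turn R to S, flip to black, move to (8,7). |black|=13
Step 15: on BLACK (8,7): turn L to E, flip to white, move to (8,8). |black|=12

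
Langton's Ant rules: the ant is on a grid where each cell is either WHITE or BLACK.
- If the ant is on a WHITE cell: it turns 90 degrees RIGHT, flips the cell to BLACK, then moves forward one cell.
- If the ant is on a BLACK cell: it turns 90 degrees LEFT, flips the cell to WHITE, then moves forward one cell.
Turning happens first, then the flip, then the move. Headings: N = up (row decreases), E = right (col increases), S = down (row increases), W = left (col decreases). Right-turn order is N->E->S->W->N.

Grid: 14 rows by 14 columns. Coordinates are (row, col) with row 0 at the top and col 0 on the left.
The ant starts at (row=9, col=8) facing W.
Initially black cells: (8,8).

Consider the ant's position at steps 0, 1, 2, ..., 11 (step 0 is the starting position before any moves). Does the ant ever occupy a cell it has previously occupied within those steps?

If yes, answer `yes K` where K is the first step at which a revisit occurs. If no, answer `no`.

Answer: yes 5

Derivation:
Step 1: on WHITE (9,8): turn R to N, flip to black, move to (8,8). |black|=2 — new cell
Step 2: on BLACK (8,8): turn L to W, flip to white, move to (8,7). |black|=1 — new cell
Step 3: on WHITE (8,7): turn R to N, flip to black, move to (7,7). |black|=2 — new cell
Step 4: on WHITE (7,7): turn R to E, flip to black, move to (7,8). |black|=3 — new cell
Step 5: on WHITE (7,8): turn R to S, flip to black, move to (8,8). |black|=4 — REVISIT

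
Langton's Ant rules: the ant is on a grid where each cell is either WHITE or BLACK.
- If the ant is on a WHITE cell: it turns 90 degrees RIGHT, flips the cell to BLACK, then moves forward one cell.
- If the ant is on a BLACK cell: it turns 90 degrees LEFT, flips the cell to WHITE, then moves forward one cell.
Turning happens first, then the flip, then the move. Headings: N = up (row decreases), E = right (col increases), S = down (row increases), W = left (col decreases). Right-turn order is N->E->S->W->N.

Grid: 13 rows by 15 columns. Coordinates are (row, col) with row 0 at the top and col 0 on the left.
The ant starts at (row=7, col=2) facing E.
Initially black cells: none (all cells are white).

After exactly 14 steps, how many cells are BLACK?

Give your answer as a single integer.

Answer: 10

Derivation:
Step 1: on WHITE (7,2): turn R to S, flip to black, move to (8,2). |black|=1
Step 2: on WHITE (8,2): turn R to W, flip to black, move to (8,1). |black|=2
Step 3: on WHITE (8,1): turn R to N, flip to black, move to (7,1). |black|=3
Step 4: on WHITE (7,1): turn R to E, flip to black, move to (7,2). |black|=4
Step 5: on BLACK (7,2): turn L to N, flip to white, move to (6,2). |black|=3
Step 6: on WHITE (6,2): turn R to E, flip to black, move to (6,3). |black|=4
Step 7: on WHITE (6,3): turn R to S, flip to black, move to (7,3). |black|=5
Step 8: on WHITE (7,3): turn R to W, flip to black, move to (7,2). |black|=6
Step 9: on WHITE (7,2): turn R to N, flip to black, move to (6,2). |black|=7
Step 10: on BLACK (6,2): turn L to W, flip to white, move to (6,1). |black|=6
Step 11: on WHITE (6,1): turn R to N, flip to black, move to (5,1). |black|=7
Step 12: on WHITE (5,1): turn R to E, flip to black, move to (5,2). |black|=8
Step 13: on WHITE (5,2): turn R to S, flip to black, move to (6,2). |black|=9
Step 14: on WHITE (6,2): turn R to W, flip to black, move to (6,1). |black|=10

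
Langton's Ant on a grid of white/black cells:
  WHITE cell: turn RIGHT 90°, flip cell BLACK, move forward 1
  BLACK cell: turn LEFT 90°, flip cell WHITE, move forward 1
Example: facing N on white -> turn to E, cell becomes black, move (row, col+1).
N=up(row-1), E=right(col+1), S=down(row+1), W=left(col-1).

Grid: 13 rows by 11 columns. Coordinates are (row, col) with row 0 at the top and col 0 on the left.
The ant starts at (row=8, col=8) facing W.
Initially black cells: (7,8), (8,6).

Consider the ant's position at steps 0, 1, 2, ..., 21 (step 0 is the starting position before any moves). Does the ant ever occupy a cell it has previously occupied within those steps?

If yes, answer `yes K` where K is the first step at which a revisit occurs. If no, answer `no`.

Answer: yes 5

Derivation:
Step 1: on WHITE (8,8): turn R to N, flip to black, move to (7,8). |black|=3 — new cell
Step 2: on BLACK (7,8): turn L to W, flip to white, move to (7,7). |black|=2 — new cell
Step 3: on WHITE (7,7): turn R to N, flip to black, move to (6,7). |black|=3 — new cell
Step 4: on WHITE (6,7): turn R to E, flip to black, move to (6,8). |black|=4 — new cell
Step 5: on WHITE (6,8): turn R to S, flip to black, move to (7,8). |black|=5 — REVISIT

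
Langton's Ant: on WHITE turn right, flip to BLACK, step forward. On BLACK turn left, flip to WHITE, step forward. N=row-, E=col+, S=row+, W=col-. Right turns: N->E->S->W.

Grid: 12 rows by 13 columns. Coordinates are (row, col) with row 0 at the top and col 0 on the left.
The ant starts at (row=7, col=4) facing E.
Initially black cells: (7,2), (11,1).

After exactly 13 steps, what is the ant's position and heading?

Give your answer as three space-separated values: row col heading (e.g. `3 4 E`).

Answer: 6 4 S

Derivation:
Step 1: on WHITE (7,4): turn R to S, flip to black, move to (8,4). |black|=3
Step 2: on WHITE (8,4): turn R to W, flip to black, move to (8,3). |black|=4
Step 3: on WHITE (8,3): turn R to N, flip to black, move to (7,3). |black|=5
Step 4: on WHITE (7,3): turn R to E, flip to black, move to (7,4). |black|=6
Step 5: on BLACK (7,4): turn L to N, flip to white, move to (6,4). |black|=5
Step 6: on WHITE (6,4): turn R to E, flip to black, move to (6,5). |black|=6
Step 7: on WHITE (6,5): turn R to S, flip to black, move to (7,5). |black|=7
Step 8: on WHITE (7,5): turn R to W, flip to black, move to (7,4). |black|=8
Step 9: on WHITE (7,4): turn R to N, flip to black, move to (6,4). |black|=9
Step 10: on BLACK (6,4): turn L to W, flip to white, move to (6,3). |black|=8
Step 11: on WHITE (6,3): turn R to N, flip to black, move to (5,3). |black|=9
Step 12: on WHITE (5,3): turn R to E, flip to black, move to (5,4). |black|=10
Step 13: on WHITE (5,4): turn R to S, flip to black, move to (6,4). |black|=11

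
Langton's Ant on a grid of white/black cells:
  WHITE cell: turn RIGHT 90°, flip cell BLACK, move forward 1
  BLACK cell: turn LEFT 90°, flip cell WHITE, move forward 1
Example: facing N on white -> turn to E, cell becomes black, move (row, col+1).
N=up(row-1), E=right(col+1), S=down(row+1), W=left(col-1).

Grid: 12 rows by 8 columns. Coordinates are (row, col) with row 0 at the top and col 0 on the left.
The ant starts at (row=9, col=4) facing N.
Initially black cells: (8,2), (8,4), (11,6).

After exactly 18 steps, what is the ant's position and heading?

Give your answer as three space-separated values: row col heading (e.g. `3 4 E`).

Answer: 8 3 S

Derivation:
Step 1: on WHITE (9,4): turn R to E, flip to black, move to (9,5). |black|=4
Step 2: on WHITE (9,5): turn R to S, flip to black, move to (10,5). |black|=5
Step 3: on WHITE (10,5): turn R to W, flip to black, move to (10,4). |black|=6
Step 4: on WHITE (10,4): turn R to N, flip to black, move to (9,4). |black|=7
Step 5: on BLACK (9,4): turn L to W, flip to white, move to (9,3). |black|=6
Step 6: on WHITE (9,3): turn R to N, flip to black, move to (8,3). |black|=7
Step 7: on WHITE (8,3): turn R to E, flip to black, move to (8,4). |black|=8
Step 8: on BLACK (8,4): turn L to N, flip to white, move to (7,4). |black|=7
Step 9: on WHITE (7,4): turn R to E, flip to black, move to (7,5). |black|=8
Step 10: on WHITE (7,5): turn R to S, flip to black, move to (8,5). |black|=9
Step 11: on WHITE (8,5): turn R to W, flip to black, move to (8,4). |black|=10
Step 12: on WHITE (8,4): turn R to N, flip to black, move to (7,4). |black|=11
Step 13: on BLACK (7,4): turn L to W, flip to white, move to (7,3). |black|=10
Step 14: on WHITE (7,3): turn R to N, flip to black, move to (6,3). |black|=11
Step 15: on WHITE (6,3): turn R to E, flip to black, move to (6,4). |black|=12
Step 16: on WHITE (6,4): turn R to S, flip to black, move to (7,4). |black|=13
Step 17: on WHITE (7,4): turn R to W, flip to black, move to (7,3). |black|=14
Step 18: on BLACK (7,3): turn L to S, flip to white, move to (8,3). |black|=13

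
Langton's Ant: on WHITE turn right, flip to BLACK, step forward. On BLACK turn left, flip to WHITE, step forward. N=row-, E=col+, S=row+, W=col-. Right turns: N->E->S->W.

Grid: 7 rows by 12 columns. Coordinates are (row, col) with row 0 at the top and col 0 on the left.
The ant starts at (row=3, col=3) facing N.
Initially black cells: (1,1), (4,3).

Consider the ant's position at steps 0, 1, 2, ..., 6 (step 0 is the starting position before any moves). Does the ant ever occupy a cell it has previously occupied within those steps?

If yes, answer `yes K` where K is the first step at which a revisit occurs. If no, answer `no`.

Answer: no

Derivation:
Step 1: on WHITE (3,3): turn R to E, flip to black, move to (3,4). |black|=3 — new cell
Step 2: on WHITE (3,4): turn R to S, flip to black, move to (4,4). |black|=4 — new cell
Step 3: on WHITE (4,4): turn R to W, flip to black, move to (4,3). |black|=5 — new cell
Step 4: on BLACK (4,3): turn L to S, flip to white, move to (5,3). |black|=4 — new cell
Step 5: on WHITE (5,3): turn R to W, flip to black, move to (5,2). |black|=5 — new cell
Step 6: on WHITE (5,2): turn R to N, flip to black, move to (4,2). |black|=6 — new cell
No revisit within 6 steps.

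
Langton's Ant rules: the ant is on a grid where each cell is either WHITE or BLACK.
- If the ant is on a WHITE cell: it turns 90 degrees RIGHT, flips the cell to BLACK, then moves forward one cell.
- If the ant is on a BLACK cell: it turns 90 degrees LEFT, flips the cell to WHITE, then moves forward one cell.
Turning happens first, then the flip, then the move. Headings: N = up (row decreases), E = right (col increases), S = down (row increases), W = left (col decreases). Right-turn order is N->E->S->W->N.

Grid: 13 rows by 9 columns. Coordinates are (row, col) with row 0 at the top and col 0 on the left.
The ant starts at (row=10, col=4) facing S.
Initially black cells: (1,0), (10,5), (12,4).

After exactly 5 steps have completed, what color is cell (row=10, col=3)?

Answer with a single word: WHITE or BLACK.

Answer: BLACK

Derivation:
Step 1: on WHITE (10,4): turn R to W, flip to black, move to (10,3). |black|=4
Step 2: on WHITE (10,3): turn R to N, flip to black, move to (9,3). |black|=5
Step 3: on WHITE (9,3): turn R to E, flip to black, move to (9,4). |black|=6
Step 4: on WHITE (9,4): turn R to S, flip to black, move to (10,4). |black|=7
Step 5: on BLACK (10,4): turn L to E, flip to white, move to (10,5). |black|=6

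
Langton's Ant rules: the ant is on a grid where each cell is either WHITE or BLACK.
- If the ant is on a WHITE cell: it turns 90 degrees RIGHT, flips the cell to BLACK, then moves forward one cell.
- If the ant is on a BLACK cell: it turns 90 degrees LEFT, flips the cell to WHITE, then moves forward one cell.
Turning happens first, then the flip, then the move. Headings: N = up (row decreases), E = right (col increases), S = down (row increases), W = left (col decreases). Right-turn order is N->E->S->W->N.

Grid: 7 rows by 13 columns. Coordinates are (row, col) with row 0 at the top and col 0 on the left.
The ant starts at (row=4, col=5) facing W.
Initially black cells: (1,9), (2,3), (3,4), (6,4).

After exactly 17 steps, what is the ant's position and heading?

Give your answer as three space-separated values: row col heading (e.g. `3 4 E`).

Step 1: on WHITE (4,5): turn R to N, flip to black, move to (3,5). |black|=5
Step 2: on WHITE (3,5): turn R to E, flip to black, move to (3,6). |black|=6
Step 3: on WHITE (3,6): turn R to S, flip to black, move to (4,6). |black|=7
Step 4: on WHITE (4,6): turn R to W, flip to black, move to (4,5). |black|=8
Step 5: on BLACK (4,5): turn L to S, flip to white, move to (5,5). |black|=7
Step 6: on WHITE (5,5): turn R to W, flip to black, move to (5,4). |black|=8
Step 7: on WHITE (5,4): turn R to N, flip to black, move to (4,4). |black|=9
Step 8: on WHITE (4,4): turn R to E, flip to black, move to (4,5). |black|=10
Step 9: on WHITE (4,5): turn R to S, flip to black, move to (5,5). |black|=11
Step 10: on BLACK (5,5): turn L to E, flip to white, move to (5,6). |black|=10
Step 11: on WHITE (5,6): turn R to S, flip to black, move to (6,6). |black|=11
Step 12: on WHITE (6,6): turn R to W, flip to black, move to (6,5). |black|=12
Step 13: on WHITE (6,5): turn R to N, flip to black, move to (5,5). |black|=13
Step 14: on WHITE (5,5): turn R to E, flip to black, move to (5,6). |black|=14
Step 15: on BLACK (5,6): turn L to N, flip to white, move to (4,6). |black|=13
Step 16: on BLACK (4,6): turn L to W, flip to white, move to (4,5). |black|=12
Step 17: on BLACK (4,5): turn L to S, flip to white, move to (5,5). |black|=11

Answer: 5 5 S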